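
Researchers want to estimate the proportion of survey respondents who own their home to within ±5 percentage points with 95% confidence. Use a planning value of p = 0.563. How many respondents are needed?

For a proportion with margin E = 0.05 at 95% confidence, z = 1.960.
n = p̂(1−p̂)(z/E)² = 0.563 × 0.437 × (1.960/0.05)² = 378.06
Round up: n = 379.

379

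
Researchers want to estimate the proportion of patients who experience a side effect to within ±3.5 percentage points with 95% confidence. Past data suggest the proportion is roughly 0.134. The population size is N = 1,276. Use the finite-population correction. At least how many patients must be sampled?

For a proportion with margin E = 0.035 at 95% confidence, z = 1.960.
n = p̂(1−p̂)(z/E)² = 0.134 × 0.866 × (1.960/0.035)² = 363.91 — call this n₀.
Finite-population correction with N = 1,276: n = n₀ / (1 + (n₀−1)/N) = 363.91 / 1.284 = 283.42
Round up: n = 284.

n = 284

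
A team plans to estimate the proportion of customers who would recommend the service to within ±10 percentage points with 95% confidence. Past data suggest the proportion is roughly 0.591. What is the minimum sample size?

93

For a proportion with margin E = 0.1 at 95% confidence, z = 1.960.
n = p̂(1−p̂)(z/E)² = 0.591 × 0.409 × (1.960/0.1)² = 92.86
Round up: n = 93.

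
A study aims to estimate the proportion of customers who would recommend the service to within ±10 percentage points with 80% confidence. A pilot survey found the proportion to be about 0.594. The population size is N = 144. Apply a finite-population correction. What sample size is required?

For a proportion with margin E = 0.1 at 80% confidence, z = 1.282.
n = p̂(1−p̂)(z/E)² = 0.594 × 0.406 × (1.282/0.1)² = 39.64 — call this n₀.
Finite-population correction with N = 144: n = n₀ / (1 + (n₀−1)/N) = 39.64 / 1.268 = 31.26
Round up: n = 32.

32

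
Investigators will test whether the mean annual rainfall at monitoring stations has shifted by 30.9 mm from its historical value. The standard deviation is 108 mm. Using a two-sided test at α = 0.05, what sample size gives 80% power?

For a one-sample z-test, n = ((z_{α/2} + z_β)·σ/δ)².
z_{α/2} = 1.960 (two-sided α = 0.05); z_β = 0.842 (power 80% → β = 0.2).
n = (2.802 × 108 / 30.9)² = 95.91
Round up: n = 96.

96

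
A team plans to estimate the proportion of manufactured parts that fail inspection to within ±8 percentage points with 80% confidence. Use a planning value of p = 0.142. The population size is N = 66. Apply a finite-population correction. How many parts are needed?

22

For a proportion with margin E = 0.08 at 80% confidence, z = 1.282.
n = p̂(1−p̂)(z/E)² = 0.142 × 0.858 × (1.282/0.08)² = 31.29 — call this n₀.
Finite-population correction with N = 66: n = n₀ / (1 + (n₀−1)/N) = 31.29 / 1.459 = 21.45
Round up: n = 22.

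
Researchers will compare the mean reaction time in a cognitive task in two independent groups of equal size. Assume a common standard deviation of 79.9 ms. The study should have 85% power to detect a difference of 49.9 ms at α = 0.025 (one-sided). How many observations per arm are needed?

For two equal groups, n per group = 2·((z_α + z_β)·σ/δ)².
z_α = 1.960; z_β = 1.036 (power 85%).
n = 2 × (2.996 × 79.9 / 49.9)² = 2 × 23.01 = 46.02
Round up: n = 47 per group.

47 per group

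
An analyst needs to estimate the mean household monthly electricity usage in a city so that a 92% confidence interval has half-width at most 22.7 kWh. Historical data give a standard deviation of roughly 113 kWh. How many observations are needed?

76

For a mean, the margin of error is E = z·σ/√n, so n = (zσ/E)².
At 92% confidence, z = 1.751.
n = (1.751 × 113 / 22.7)² = 75.98
Round up: n = 76.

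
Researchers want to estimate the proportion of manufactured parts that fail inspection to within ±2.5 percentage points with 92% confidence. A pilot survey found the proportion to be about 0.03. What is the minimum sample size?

143

For a proportion with margin E = 0.025 at 92% confidence, z = 1.751.
n = p̂(1−p̂)(z/E)² = 0.03 × 0.97 × (1.751/0.025)² = 142.75
Round up: n = 143.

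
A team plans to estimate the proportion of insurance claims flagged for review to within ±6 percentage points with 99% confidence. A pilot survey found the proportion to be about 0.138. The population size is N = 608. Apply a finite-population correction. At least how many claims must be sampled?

For a proportion with margin E = 0.06 at 99% confidence, z = 2.576.
n = p̂(1−p̂)(z/E)² = 0.138 × 0.862 × (2.576/0.06)² = 219.27 — call this n₀.
Finite-population correction with N = 608: n = n₀ / (1 + (n₀−1)/N) = 219.27 / 1.359 = 161.35
Round up: n = 162.

162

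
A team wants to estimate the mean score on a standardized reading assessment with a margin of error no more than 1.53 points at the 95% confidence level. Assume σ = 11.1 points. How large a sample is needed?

203

For a mean, the margin of error is E = z·σ/√n, so n = (zσ/E)².
At 95% confidence, z = 1.960.
n = (1.960 × 11.1 / 1.53)² = 202.20
Round up: n = 203.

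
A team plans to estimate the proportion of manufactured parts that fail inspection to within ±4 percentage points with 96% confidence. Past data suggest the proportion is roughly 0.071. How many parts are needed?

174

For a proportion with margin E = 0.04 at 96% confidence, z = 2.054.
n = p̂(1−p̂)(z/E)² = 0.071 × 0.929 × (2.054/0.04)² = 173.92
Round up: n = 174.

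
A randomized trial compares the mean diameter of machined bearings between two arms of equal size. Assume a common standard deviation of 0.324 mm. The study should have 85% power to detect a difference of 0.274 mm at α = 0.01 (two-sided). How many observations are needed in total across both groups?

74 total

For two equal groups, n per group = 2·((z_{α/2} + z_β)·σ/δ)².
z_{α/2} = 2.576; z_β = 1.036 (power 85%).
n = 2 × (3.612 × 0.324 / 0.274)² = 2 × 18.24 = 36.48
Round up: n = 37 per group.
Total across both groups: 2 × 37 = 74.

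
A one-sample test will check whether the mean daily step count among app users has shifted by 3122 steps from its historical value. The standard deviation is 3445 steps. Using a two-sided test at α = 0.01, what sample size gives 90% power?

n = 19

For a one-sample z-test, n = ((z_{α/2} + z_β)·σ/δ)².
z_{α/2} = 2.576 (two-sided α = 0.01); z_β = 1.282 (power 90% → β = 0.1).
n = (3.858 × 3445 / 3122)² = 18.12
Round up: n = 19.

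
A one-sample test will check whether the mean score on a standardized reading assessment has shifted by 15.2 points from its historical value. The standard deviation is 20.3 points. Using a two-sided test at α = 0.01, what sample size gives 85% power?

n = 24

For a one-sample z-test, n = ((z_{α/2} + z_β)·σ/δ)².
z_{α/2} = 2.576 (two-sided α = 0.01); z_β = 1.036 (power 85% → β = 0.15).
n = (3.612 × 20.3 / 15.2)² = 23.27
Round up: n = 24.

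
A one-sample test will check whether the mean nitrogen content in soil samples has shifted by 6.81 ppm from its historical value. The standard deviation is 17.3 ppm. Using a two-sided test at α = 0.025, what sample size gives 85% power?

n = 70

For a one-sample z-test, n = ((z_{α/2} + z_β)·σ/δ)².
z_{α/2} = 2.241 (two-sided α = 0.025); z_β = 1.036 (power 85% → β = 0.15).
n = (3.277 × 17.3 / 6.81)² = 69.30
Round up: n = 70.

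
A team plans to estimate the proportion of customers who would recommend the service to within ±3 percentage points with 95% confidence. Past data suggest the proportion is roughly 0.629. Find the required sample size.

997

For a proportion with margin E = 0.03 at 95% confidence, z = 1.960.
n = p̂(1−p̂)(z/E)² = 0.629 × 0.371 × (1.960/0.03)² = 996.08
Round up: n = 997.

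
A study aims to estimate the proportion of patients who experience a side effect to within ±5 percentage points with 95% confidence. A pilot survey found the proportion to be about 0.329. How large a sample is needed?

340

For a proportion with margin E = 0.05 at 95% confidence, z = 1.960.
n = p̂(1−p̂)(z/E)² = 0.329 × 0.671 × (1.960/0.05)² = 339.23
Round up: n = 340.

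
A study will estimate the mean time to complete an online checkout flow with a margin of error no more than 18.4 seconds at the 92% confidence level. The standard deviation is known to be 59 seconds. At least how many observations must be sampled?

For a mean, the margin of error is E = z·σ/√n, so n = (zσ/E)².
At 92% confidence, z = 1.751.
n = (1.751 × 59 / 18.4)² = 31.52
Round up: n = 32.

32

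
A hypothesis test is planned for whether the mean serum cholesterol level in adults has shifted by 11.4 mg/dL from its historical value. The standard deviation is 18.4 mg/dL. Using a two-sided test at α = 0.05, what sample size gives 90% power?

For a one-sample z-test, n = ((z_{α/2} + z_β)·σ/δ)².
z_{α/2} = 1.960 (two-sided α = 0.05); z_β = 1.282 (power 90% → β = 0.1).
n = (3.242 × 18.4 / 11.4)² = 27.38
Round up: n = 28.

n = 28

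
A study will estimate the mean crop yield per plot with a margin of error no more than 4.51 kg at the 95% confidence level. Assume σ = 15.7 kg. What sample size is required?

For a mean, the margin of error is E = z·σ/√n, so n = (zσ/E)².
At 95% confidence, z = 1.960.
n = (1.960 × 15.7 / 4.51)² = 46.55
Round up: n = 47.

47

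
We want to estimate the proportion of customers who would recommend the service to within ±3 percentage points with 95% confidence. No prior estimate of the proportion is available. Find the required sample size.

For a proportion with margin E = 0.03 at 95% confidence, z = 1.960.
With no prior estimate, use p = 0.5, which maximizes p(1−p) at 0.25.
n = 0.25 × (z/E)² = 0.25 × (1.960/0.03)² = 1067.11
Round up: n = 1068.

1068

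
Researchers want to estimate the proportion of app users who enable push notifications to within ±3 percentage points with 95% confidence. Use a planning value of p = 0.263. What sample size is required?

For a proportion with margin E = 0.03 at 95% confidence, z = 1.960.
n = p̂(1−p̂)(z/E)² = 0.263 × 0.737 × (1.960/0.03)² = 827.36
Round up: n = 828.

n = 828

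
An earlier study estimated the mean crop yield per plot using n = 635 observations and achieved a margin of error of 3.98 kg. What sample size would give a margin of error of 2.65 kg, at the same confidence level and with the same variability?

1433

Margin of error scales as 1/√n, so n₂ = n₁·(E₁/E₂)².
n₂ = 635 × (3.98/2.65)² = 635 × 2.256 = 1432.56
Round up: n₂ = 1433.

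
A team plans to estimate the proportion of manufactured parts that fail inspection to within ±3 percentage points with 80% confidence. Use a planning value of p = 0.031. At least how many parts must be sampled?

For a proportion with margin E = 0.03 at 80% confidence, z = 1.282.
n = p̂(1−p̂)(z/E)² = 0.031 × 0.969 × (1.282/0.03)² = 54.86
Round up: n = 55.

55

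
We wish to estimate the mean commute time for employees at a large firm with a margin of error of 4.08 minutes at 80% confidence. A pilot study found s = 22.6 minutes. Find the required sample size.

For a mean, the margin of error is E = z·σ/√n, so n = (zσ/E)².
At 80% confidence, z = 1.282.
n = (1.282 × 22.6 / 4.08)² = 50.43
Round up: n = 51.

51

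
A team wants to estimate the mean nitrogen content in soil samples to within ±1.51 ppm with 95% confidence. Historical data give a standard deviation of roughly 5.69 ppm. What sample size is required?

55

For a mean, the margin of error is E = z·σ/√n, so n = (zσ/E)².
At 95% confidence, z = 1.960.
n = (1.960 × 5.69 / 1.51)² = 54.55
Round up: n = 55.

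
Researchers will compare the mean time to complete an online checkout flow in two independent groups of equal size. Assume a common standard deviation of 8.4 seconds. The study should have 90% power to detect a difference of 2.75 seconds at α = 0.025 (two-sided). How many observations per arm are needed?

232 per group

For two equal groups, n per group = 2·((z_{α/2} + z_β)·σ/δ)².
z_{α/2} = 2.241; z_β = 1.282 (power 90%).
n = 2 × (3.523 × 8.4 / 2.75)² = 2 × 115.80 = 231.60
Round up: n = 232 per group.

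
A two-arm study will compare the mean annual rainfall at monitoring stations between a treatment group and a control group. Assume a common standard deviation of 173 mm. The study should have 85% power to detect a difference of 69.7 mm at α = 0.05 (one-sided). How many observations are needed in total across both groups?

For two equal groups, n per group = 2·((z_α + z_β)·σ/δ)².
z_α = 1.645; z_β = 1.036 (power 85%).
n = 2 × (2.681 × 173 / 69.7)² = 2 × 44.28 = 88.56
Round up: n = 89 per group.
Total across both groups: 2 × 89 = 178.

178 total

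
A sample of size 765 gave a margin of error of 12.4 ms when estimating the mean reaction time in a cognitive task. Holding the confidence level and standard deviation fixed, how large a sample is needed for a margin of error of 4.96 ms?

Margin of error scales as 1/√n, so n₂ = n₁·(E₁/E₂)².
n₂ = 765 × (12.4/4.96)² = 765 × 6.25 = 4781.25
Round up: n₂ = 4782.

n = 4782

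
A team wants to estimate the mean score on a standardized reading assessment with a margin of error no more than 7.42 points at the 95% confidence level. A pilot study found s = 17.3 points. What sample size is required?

21

For a mean, the margin of error is E = z·σ/√n, so n = (zσ/E)².
At 95% confidence, z = 1.960.
n = (1.960 × 17.3 / 7.42)² = 20.88
Round up: n = 21.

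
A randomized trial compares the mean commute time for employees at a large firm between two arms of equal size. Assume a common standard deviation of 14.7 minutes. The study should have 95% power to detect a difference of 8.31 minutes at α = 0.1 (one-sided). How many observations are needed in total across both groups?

For two equal groups, n per group = 2·((z_α + z_β)·σ/δ)².
z_α = 1.282; z_β = 1.645 (power 95%).
n = 2 × (2.927 × 14.7 / 8.31)² = 2 × 26.81 = 53.62
Round up: n = 54 per group.
Total across both groups: 2 × 54 = 108.

108 total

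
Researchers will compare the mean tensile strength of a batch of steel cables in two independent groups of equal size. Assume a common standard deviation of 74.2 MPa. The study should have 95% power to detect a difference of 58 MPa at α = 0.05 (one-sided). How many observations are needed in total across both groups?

For two equal groups, n per group = 2·((z_α + z_β)·σ/δ)².
z_α = 1.645; z_β = 1.645 (power 95%).
n = 2 × (3.290 × 74.2 / 58)² = 2 × 17.72 = 35.44
Round up: n = 36 per group.
Total across both groups: 2 × 36 = 72.

72 total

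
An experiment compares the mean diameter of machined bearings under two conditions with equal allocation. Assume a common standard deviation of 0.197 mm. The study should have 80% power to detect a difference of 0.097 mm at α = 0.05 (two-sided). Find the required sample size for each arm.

For two equal groups, n per group = 2·((z_{α/2} + z_β)·σ/δ)².
z_{α/2} = 1.960; z_β = 0.842 (power 80%).
n = 2 × (2.802 × 0.197 / 0.097)² = 2 × 32.38 = 64.76
Round up: n = 65 per group.

65 per group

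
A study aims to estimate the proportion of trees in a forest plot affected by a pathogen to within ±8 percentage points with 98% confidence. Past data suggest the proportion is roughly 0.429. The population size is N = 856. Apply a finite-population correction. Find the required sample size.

167

For a proportion with margin E = 0.08 at 98% confidence, z = 2.326.
n = p̂(1−p̂)(z/E)² = 0.429 × 0.571 × (2.326/0.08)² = 207.08 — call this n₀.
Finite-population correction with N = 856: n = n₀ / (1 + (n₀−1)/N) = 207.08 / 1.241 = 166.87
Round up: n = 167.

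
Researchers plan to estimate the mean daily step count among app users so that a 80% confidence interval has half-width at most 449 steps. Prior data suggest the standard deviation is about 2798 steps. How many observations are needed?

64

For a mean, the margin of error is E = z·σ/√n, so n = (zσ/E)².
At 80% confidence, z = 1.282.
n = (1.282 × 2798 / 449)² = 63.82
Round up: n = 64.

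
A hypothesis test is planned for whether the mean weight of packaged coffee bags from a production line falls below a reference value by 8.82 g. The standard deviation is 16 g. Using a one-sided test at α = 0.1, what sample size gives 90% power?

For a one-sample z-test, n = ((z_α + z_β)·σ/δ)².
z_α = 1.282 (one-sided α = 0.1); z_β = 1.282 (power 90% → β = 0.1).
n = (2.564 × 16 / 8.82)² = 21.63
Round up: n = 22.

n = 22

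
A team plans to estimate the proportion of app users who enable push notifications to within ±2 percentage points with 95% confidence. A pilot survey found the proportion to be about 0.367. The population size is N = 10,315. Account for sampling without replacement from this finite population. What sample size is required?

For a proportion with margin E = 0.02 at 95% confidence, z = 1.960.
n = p̂(1−p̂)(z/E)² = 0.367 × 0.633 × (1.960/0.02)² = 2231.11 — call this n₀.
Finite-population correction with N = 10,315: n = n₀ / (1 + (n₀−1)/N) = 2231.11 / 1.216 = 1834.79
Round up: n = 1835.

n = 1835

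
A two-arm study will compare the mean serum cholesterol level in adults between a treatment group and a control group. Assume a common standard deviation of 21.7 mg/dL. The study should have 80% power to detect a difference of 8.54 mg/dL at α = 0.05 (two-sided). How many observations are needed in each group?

102 per group

For two equal groups, n per group = 2·((z_{α/2} + z_β)·σ/δ)².
z_{α/2} = 1.960; z_β = 0.842 (power 80%).
n = 2 × (2.802 × 21.7 / 8.54)² = 2 × 50.69 = 101.38
Round up: n = 102 per group.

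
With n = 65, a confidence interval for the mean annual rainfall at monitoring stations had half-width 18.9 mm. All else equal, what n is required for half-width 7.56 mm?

Margin of error scales as 1/√n, so n₂ = n₁·(E₁/E₂)².
n₂ = 65 × (18.9/7.56)² = 65 × 6.25 = 406.25
Round up: n₂ = 407.

n = 407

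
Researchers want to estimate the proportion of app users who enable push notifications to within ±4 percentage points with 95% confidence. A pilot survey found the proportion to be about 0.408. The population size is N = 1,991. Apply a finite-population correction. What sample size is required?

For a proportion with margin E = 0.04 at 95% confidence, z = 1.960.
n = p̂(1−p̂)(z/E)² = 0.408 × 0.592 × (1.960/0.04)² = 579.93 — call this n₀.
Finite-population correction with N = 1,991: n = n₀ / (1 + (n₀−1)/N) = 579.93 / 1.291 = 449.21
Round up: n = 450.

450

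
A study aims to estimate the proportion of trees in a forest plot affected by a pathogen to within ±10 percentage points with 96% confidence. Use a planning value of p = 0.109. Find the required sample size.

41

For a proportion with margin E = 0.1 at 96% confidence, z = 2.054.
n = p̂(1−p̂)(z/E)² = 0.109 × 0.891 × (2.054/0.1)² = 40.97
Round up: n = 41.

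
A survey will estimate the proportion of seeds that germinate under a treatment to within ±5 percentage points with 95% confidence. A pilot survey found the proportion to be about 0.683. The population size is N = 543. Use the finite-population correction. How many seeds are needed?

n = 207

For a proportion with margin E = 0.05 at 95% confidence, z = 1.960.
n = p̂(1−p̂)(z/E)² = 0.683 × 0.317 × (1.960/0.05)² = 332.70 — call this n₀.
Finite-population correction with N = 543: n = n₀ / (1 + (n₀−1)/N) = 332.70 / 1.611 = 206.52
Round up: n = 207.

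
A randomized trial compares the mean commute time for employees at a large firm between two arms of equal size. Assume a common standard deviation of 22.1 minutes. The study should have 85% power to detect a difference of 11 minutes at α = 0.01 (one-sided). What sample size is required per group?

92 per group

For two equal groups, n per group = 2·((z_α + z_β)·σ/δ)².
z_α = 2.326; z_β = 1.036 (power 85%).
n = 2 × (3.362 × 22.1 / 11)² = 2 × 45.62 = 91.24
Round up: n = 92 per group.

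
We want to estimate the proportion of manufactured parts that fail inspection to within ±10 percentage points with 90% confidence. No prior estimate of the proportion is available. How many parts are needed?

68

For a proportion with margin E = 0.1 at 90% confidence, z = 1.645.
With no prior estimate, use p = 0.5, which maximizes p(1−p) at 0.25.
n = 0.25 × (z/E)² = 0.25 × (1.645/0.1)² = 67.65
Round up: n = 68.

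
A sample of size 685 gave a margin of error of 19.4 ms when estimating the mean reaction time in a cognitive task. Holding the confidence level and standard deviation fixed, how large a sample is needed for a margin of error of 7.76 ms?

4282

Margin of error scales as 1/√n, so n₂ = n₁·(E₁/E₂)².
n₂ = 685 × (19.4/7.76)² = 685 × 6.25 = 4281.25
Round up: n₂ = 4282.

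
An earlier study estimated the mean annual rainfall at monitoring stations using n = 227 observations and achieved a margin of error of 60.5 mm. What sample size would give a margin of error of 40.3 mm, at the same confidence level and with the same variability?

Margin of error scales as 1/√n, so n₂ = n₁·(E₁/E₂)².
n₂ = 227 × (60.5/40.3)² = 227 × 2.254 = 511.66
Round up: n₂ = 512.

512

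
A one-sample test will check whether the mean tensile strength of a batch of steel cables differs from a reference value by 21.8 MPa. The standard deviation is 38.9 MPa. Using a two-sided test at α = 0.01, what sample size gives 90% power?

n = 48

For a one-sample z-test, n = ((z_{α/2} + z_β)·σ/δ)².
z_{α/2} = 2.576 (two-sided α = 0.01); z_β = 1.282 (power 90% → β = 0.1).
n = (3.858 × 38.9 / 21.8)² = 47.39
Round up: n = 48.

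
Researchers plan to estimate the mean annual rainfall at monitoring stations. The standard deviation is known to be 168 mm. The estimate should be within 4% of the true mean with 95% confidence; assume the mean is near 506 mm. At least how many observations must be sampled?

For a mean, the margin of error is E = z·σ/√n, so n = (zσ/E)².
At 95% confidence, z = 1.960.
E = 4% of 506 = 20.24 mm.
n = (1.960 × 168 / 20.24)² = 264.67
Round up: n = 265.

265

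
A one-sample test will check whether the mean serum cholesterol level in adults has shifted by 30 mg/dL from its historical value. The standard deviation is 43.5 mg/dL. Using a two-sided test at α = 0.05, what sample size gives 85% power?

For a one-sample z-test, n = ((z_{α/2} + z_β)·σ/δ)².
z_{α/2} = 1.960 (two-sided α = 0.05); z_β = 1.036 (power 85% → β = 0.15).
n = (2.996 × 43.5 / 30)² = 18.87
Round up: n = 19.

19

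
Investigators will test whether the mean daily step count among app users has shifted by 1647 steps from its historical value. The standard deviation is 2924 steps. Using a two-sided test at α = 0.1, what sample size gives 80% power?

For a one-sample z-test, n = ((z_{α/2} + z_β)·σ/δ)².
z_{α/2} = 1.645 (two-sided α = 0.1); z_β = 0.842 (power 80% → β = 0.2).
n = (2.487 × 2924 / 1647)² = 19.49
Round up: n = 20.

n = 20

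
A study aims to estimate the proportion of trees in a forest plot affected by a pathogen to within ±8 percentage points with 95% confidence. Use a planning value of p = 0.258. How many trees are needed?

n = 115

For a proportion with margin E = 0.08 at 95% confidence, z = 1.960.
n = p̂(1−p̂)(z/E)² = 0.258 × 0.742 × (1.960/0.08)² = 114.91
Round up: n = 115.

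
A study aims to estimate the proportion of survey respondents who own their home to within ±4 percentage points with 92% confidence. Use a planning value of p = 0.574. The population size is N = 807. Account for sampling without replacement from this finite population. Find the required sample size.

For a proportion with margin E = 0.04 at 92% confidence, z = 1.751.
n = p̂(1−p̂)(z/E)² = 0.574 × 0.426 × (1.751/0.04)² = 468.57 — call this n₀.
Finite-population correction with N = 807: n = n₀ / (1 + (n₀−1)/N) = 468.57 / 1.579 = 296.75
Round up: n = 297.

297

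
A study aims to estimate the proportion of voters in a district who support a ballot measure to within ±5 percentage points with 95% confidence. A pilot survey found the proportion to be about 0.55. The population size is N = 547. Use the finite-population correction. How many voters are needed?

For a proportion with margin E = 0.05 at 95% confidence, z = 1.960.
n = p̂(1−p̂)(z/E)² = 0.55 × 0.45 × (1.960/0.05)² = 380.32 — call this n₀.
Finite-population correction with N = 547: n = n₀ / (1 + (n₀−1)/N) = 380.32 / 1.693 = 224.64
Round up: n = 225.

225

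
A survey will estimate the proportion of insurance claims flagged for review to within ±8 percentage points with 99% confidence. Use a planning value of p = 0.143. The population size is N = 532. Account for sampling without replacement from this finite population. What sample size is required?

For a proportion with margin E = 0.08 at 99% confidence, z = 2.576.
n = p̂(1−p̂)(z/E)² = 0.143 × 0.857 × (2.576/0.08)² = 127.07 — call this n₀.
Finite-population correction with N = 532: n = n₀ / (1 + (n₀−1)/N) = 127.07 / 1.237 = 102.72
Round up: n = 103.

n = 103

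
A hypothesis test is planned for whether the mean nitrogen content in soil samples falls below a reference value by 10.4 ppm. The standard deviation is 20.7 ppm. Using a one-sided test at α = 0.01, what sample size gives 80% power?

For a one-sample z-test, n = ((z_α + z_β)·σ/δ)².
z_α = 2.326 (one-sided α = 0.01); z_β = 0.842 (power 80% → β = 0.2).
n = (3.168 × 20.7 / 10.4)² = 39.76
Round up: n = 40.

40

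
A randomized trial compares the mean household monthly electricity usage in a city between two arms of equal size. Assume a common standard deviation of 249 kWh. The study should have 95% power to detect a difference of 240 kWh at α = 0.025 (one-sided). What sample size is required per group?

For two equal groups, n per group = 2·((z_α + z_β)·σ/δ)².
z_α = 1.960; z_β = 1.645 (power 95%).
n = 2 × (3.605 × 249 / 240)² = 2 × 13.99 = 27.98
Round up: n = 28 per group.

28 per group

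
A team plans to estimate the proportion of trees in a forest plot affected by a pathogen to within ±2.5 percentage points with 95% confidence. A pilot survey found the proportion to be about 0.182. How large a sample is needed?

916

For a proportion with margin E = 0.025 at 95% confidence, z = 1.960.
n = p̂(1−p̂)(z/E)² = 0.182 × 0.818 × (1.960/0.025)² = 915.08
Round up: n = 916.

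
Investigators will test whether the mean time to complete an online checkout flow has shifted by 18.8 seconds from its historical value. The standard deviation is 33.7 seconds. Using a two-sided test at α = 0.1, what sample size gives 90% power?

28

For a one-sample z-test, n = ((z_{α/2} + z_β)·σ/δ)².
z_{α/2} = 1.645 (two-sided α = 0.1); z_β = 1.282 (power 90% → β = 0.1).
n = (2.927 × 33.7 / 18.8)² = 27.53
Round up: n = 28.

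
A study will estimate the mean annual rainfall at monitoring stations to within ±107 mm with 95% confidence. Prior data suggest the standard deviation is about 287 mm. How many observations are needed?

28

For a mean, the margin of error is E = z·σ/√n, so n = (zσ/E)².
At 95% confidence, z = 1.960.
n = (1.960 × 287 / 107)² = 27.64
Round up: n = 28.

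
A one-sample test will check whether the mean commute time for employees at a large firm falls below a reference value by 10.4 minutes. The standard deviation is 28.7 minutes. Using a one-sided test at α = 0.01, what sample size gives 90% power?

100

For a one-sample z-test, n = ((z_α + z_β)·σ/δ)².
z_α = 2.326 (one-sided α = 0.01); z_β = 1.282 (power 90% → β = 0.1).
n = (3.608 × 28.7 / 10.4)² = 99.14
Round up: n = 100.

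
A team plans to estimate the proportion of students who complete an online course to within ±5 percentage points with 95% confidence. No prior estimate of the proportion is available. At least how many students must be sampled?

n = 385

For a proportion with margin E = 0.05 at 95% confidence, z = 1.960.
With no prior estimate, use p = 0.5, which maximizes p(1−p) at 0.25.
n = 0.25 × (z/E)² = 0.25 × (1.960/0.05)² = 384.16
Round up: n = 385.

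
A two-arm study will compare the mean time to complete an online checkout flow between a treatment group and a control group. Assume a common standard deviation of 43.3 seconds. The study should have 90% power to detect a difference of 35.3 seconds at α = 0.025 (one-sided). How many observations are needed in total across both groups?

64 total

For two equal groups, n per group = 2·((z_α + z_β)·σ/δ)².
z_α = 1.960; z_β = 1.282 (power 90%).
n = 2 × (3.242 × 43.3 / 35.3)² = 2 × 15.81 = 31.62
Round up: n = 32 per group.
Total across both groups: 2 × 32 = 64.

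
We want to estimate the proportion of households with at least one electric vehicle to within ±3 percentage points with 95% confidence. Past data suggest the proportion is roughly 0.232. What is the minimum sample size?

For a proportion with margin E = 0.03 at 95% confidence, z = 1.960.
n = p̂(1−p̂)(z/E)² = 0.232 × 0.768 × (1.960/0.03)² = 760.53
Round up: n = 761.

761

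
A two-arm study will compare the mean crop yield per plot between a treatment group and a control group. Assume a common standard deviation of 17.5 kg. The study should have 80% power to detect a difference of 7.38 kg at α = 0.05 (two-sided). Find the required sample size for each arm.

89 per group

For two equal groups, n per group = 2·((z_{α/2} + z_β)·σ/δ)².
z_{α/2} = 1.960; z_β = 0.842 (power 80%).
n = 2 × (2.802 × 17.5 / 7.38)² = 2 × 44.15 = 88.30
Round up: n = 89 per group.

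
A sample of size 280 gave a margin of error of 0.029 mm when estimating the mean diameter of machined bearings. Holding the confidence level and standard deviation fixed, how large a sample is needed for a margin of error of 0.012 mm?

n = 1636

Margin of error scales as 1/√n, so n₂ = n₁·(E₁/E₂)².
n₂ = 280 × (0.029/0.012)² = 280 × 5.84 = 1635.20
Round up: n₂ = 1636.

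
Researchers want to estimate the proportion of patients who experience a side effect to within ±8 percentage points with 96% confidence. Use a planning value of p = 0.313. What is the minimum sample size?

142

For a proportion with margin E = 0.08 at 96% confidence, z = 2.054.
n = p̂(1−p̂)(z/E)² = 0.313 × 0.687 × (2.054/0.08)² = 141.75
Round up: n = 142.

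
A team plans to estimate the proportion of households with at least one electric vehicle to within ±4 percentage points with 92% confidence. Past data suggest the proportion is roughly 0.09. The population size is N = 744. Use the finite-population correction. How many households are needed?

n = 130

For a proportion with margin E = 0.04 at 92% confidence, z = 1.751.
n = p̂(1−p̂)(z/E)² = 0.09 × 0.91 × (1.751/0.04)² = 156.94 — call this n₀.
Finite-population correction with N = 744: n = n₀ / (1 + (n₀−1)/N) = 156.94 / 1.21 = 129.70
Round up: n = 130.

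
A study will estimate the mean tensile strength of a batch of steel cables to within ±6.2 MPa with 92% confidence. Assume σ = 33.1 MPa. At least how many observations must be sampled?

88

For a mean, the margin of error is E = z·σ/√n, so n = (zσ/E)².
At 92% confidence, z = 1.751.
n = (1.751 × 33.1 / 6.2)² = 87.39
Round up: n = 88.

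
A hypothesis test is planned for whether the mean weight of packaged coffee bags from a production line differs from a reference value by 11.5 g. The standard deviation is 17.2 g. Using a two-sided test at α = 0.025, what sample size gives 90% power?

28

For a one-sample z-test, n = ((z_{α/2} + z_β)·σ/δ)².
z_{α/2} = 2.241 (two-sided α = 0.025); z_β = 1.282 (power 90% → β = 0.1).
n = (3.523 × 17.2 / 11.5)² = 27.76
Round up: n = 28.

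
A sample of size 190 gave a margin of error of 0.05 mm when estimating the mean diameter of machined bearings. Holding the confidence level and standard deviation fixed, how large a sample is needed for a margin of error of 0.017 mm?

n = 1644

Margin of error scales as 1/√n, so n₂ = n₁·(E₁/E₂)².
n₂ = 190 × (0.05/0.017)² = 190 × 8.651 = 1643.69
Round up: n₂ = 1644.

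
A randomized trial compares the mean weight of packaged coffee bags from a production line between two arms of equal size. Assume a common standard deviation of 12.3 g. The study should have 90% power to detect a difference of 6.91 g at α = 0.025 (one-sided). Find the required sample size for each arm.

67 per group

For two equal groups, n per group = 2·((z_α + z_β)·σ/δ)².
z_α = 1.960; z_β = 1.282 (power 90%).
n = 2 × (3.242 × 12.3 / 6.91)² = 2 × 33.30 = 66.60
Round up: n = 67 per group.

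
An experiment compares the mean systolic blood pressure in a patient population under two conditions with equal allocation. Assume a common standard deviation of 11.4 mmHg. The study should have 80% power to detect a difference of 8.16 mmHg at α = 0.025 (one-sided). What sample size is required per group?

For two equal groups, n per group = 2·((z_α + z_β)·σ/δ)².
z_α = 1.960; z_β = 0.842 (power 80%).
n = 2 × (2.802 × 11.4 / 8.16)² = 2 × 15.32 = 30.64
Round up: n = 31 per group.

31 per group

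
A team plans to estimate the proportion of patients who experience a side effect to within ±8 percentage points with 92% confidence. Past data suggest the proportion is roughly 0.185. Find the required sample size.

73

For a proportion with margin E = 0.08 at 92% confidence, z = 1.751.
n = p̂(1−p̂)(z/E)² = 0.185 × 0.815 × (1.751/0.08)² = 72.23
Round up: n = 73.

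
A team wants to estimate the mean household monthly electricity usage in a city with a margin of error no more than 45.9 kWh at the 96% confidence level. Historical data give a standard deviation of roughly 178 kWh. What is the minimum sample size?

64

For a mean, the margin of error is E = z·σ/√n, so n = (zσ/E)².
At 96% confidence, z = 2.054.
n = (2.054 × 178 / 45.9)² = 63.45
Round up: n = 64.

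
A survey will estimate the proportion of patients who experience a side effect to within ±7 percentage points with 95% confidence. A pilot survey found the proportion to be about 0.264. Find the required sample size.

153

For a proportion with margin E = 0.07 at 95% confidence, z = 1.960.
n = p̂(1−p̂)(z/E)² = 0.264 × 0.736 × (1.960/0.07)² = 152.33
Round up: n = 153.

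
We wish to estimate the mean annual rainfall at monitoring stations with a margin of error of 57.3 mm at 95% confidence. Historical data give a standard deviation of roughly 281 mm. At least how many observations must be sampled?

n = 93

For a mean, the margin of error is E = z·σ/√n, so n = (zσ/E)².
At 95% confidence, z = 1.960.
n = (1.960 × 281 / 57.3)² = 92.39
Round up: n = 93.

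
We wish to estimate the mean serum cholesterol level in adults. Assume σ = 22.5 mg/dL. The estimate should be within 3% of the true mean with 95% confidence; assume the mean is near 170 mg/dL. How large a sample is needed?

75

For a mean, the margin of error is E = z·σ/√n, so n = (zσ/E)².
At 95% confidence, z = 1.960.
E = 3% of 170 = 5.1 mg/dL.
n = (1.960 × 22.5 / 5.1)² = 74.77
Round up: n = 75.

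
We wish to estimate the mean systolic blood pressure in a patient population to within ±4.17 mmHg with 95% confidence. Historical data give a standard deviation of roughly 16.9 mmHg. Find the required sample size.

For a mean, the margin of error is E = z·σ/√n, so n = (zσ/E)².
At 95% confidence, z = 1.960.
n = (1.960 × 16.9 / 4.17)² = 63.10
Round up: n = 64.

n = 64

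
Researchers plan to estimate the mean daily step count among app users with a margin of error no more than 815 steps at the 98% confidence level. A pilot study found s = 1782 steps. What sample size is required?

For a mean, the margin of error is E = z·σ/√n, so n = (zσ/E)².
At 98% confidence, z = 2.326.
n = (2.326 × 1782 / 815)² = 25.87
Round up: n = 26.

26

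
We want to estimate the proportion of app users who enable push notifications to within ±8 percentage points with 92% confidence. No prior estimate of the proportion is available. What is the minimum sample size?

For a proportion with margin E = 0.08 at 92% confidence, z = 1.751.
With no prior estimate, use p = 0.5, which maximizes p(1−p) at 0.25.
n = 0.25 × (z/E)² = 0.25 × (1.751/0.08)² = 119.77
Round up: n = 120.

120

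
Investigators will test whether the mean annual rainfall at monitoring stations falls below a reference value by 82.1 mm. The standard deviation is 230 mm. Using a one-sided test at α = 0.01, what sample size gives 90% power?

103

For a one-sample z-test, n = ((z_α + z_β)·σ/δ)².
z_α = 2.326 (one-sided α = 0.01); z_β = 1.282 (power 90% → β = 0.1).
n = (3.608 × 230 / 82.1)² = 102.17
Round up: n = 103.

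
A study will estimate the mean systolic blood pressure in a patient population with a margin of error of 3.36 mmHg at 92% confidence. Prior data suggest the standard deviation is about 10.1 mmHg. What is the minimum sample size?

28

For a mean, the margin of error is E = z·σ/√n, so n = (zσ/E)².
At 92% confidence, z = 1.751.
n = (1.751 × 10.1 / 3.36)² = 27.70
Round up: n = 28.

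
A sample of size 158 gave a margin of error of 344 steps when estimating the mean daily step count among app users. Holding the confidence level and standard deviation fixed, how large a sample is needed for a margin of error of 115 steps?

Margin of error scales as 1/√n, so n₂ = n₁·(E₁/E₂)².
n₂ = 158 × (344/115)² = 158 × 8.948 = 1413.78
Round up: n₂ = 1414.

n = 1414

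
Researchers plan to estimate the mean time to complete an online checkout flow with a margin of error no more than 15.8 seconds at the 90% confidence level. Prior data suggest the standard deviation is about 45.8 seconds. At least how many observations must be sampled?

23

For a mean, the margin of error is E = z·σ/√n, so n = (zσ/E)².
At 90% confidence, z = 1.645.
n = (1.645 × 45.8 / 15.8)² = 22.74
Round up: n = 23.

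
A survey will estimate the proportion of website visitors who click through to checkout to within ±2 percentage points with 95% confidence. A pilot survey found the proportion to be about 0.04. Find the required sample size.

For a proportion with margin E = 0.02 at 95% confidence, z = 1.960.
n = p̂(1−p̂)(z/E)² = 0.04 × 0.96 × (1.960/0.02)² = 368.79
Round up: n = 369.

n = 369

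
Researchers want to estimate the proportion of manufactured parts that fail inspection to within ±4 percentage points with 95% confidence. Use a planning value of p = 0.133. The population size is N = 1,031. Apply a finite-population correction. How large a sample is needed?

For a proportion with margin E = 0.04 at 95% confidence, z = 1.960.
n = p̂(1−p̂)(z/E)² = 0.133 × 0.867 × (1.960/0.04)² = 276.86 — call this n₀.
Finite-population correction with N = 1,031: n = n₀ / (1 + (n₀−1)/N) = 276.86 / 1.268 = 218.34
Round up: n = 219.

n = 219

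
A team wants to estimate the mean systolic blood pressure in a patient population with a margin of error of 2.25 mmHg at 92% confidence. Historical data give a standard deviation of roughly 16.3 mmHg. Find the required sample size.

For a mean, the margin of error is E = z·σ/√n, so n = (zσ/E)².
At 92% confidence, z = 1.751.
n = (1.751 × 16.3 / 2.25)² = 160.91
Round up: n = 161.

n = 161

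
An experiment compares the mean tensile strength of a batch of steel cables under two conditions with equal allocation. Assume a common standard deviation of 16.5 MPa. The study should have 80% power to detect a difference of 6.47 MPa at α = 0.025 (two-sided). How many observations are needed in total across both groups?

248 total

For two equal groups, n per group = 2·((z_{α/2} + z_β)·σ/δ)².
z_{α/2} = 2.241; z_β = 0.842 (power 80%).
n = 2 × (3.083 × 16.5 / 6.47)² = 2 × 61.82 = 123.64
Round up: n = 124 per group.
Total across both groups: 2 × 124 = 248.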